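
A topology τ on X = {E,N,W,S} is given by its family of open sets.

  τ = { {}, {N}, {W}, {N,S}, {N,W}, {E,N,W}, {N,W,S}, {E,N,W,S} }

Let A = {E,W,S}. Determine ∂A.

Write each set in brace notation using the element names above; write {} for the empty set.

U open, U⊆A: {}, {W}. int(A) = ⋃ = {W}
X∖A={N}, int(X∖A)={N}, hence cl(A)={E,W,S}
∂A: remove int from cl → {E,S}

{E,S}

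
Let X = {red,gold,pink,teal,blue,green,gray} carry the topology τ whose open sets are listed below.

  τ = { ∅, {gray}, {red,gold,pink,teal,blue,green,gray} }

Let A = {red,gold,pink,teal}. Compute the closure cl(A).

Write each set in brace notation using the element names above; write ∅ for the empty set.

{red,gold,pink,teal,blue,green}

closure: X∖int(X∖A) = X∖{gray} = {red,gold,pink,teal,blue,green}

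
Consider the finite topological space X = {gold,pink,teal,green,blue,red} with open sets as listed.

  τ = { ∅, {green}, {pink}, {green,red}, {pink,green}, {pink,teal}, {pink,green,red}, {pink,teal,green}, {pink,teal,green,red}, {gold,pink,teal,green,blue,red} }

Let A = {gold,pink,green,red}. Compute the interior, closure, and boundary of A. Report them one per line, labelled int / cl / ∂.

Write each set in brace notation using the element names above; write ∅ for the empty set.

int(A) = {pink,green,red}
cl(A)  = {gold,pink,teal,green,blue,red}
∂A     = {gold,teal,blue}

U open, U⊆A: ∅, {green}, {pink}, {pink,green}, {green,red}, {pink,green,red}. int(A) = ⋃ = {pink,green,red}
X∖A={teal,blue}, int(X∖A)=∅, hence cl(A)={gold,pink,teal,green,blue,red}
∂A: remove int from cl → {gold,teal,blue}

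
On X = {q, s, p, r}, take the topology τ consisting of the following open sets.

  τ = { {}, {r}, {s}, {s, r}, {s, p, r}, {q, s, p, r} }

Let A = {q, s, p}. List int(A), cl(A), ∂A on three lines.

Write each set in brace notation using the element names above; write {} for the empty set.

int(A) = {s}
cl(A)  = {q, s, p}
∂A     = {q, p}

interior: largest open inside A is {s} (from {}, {s})
cl via duality: int({r}) = {r}, so X∖{r} = {q, s, p}
cl∖int = {q, p}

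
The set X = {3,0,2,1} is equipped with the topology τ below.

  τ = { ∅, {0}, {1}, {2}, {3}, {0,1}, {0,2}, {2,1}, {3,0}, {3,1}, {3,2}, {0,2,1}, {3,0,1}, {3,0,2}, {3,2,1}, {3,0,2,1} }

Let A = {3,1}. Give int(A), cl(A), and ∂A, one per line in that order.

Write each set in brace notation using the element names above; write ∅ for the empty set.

int(A) = {3,1}
cl(A)  = {3,1}
∂A     = ∅

opens ⊆ A: ∅, {1}, {3}, {3,1}; union → int = {3,1}
complement {0,2}; its interior {0,2}; cl(A) = X∖{0,2} = {3,1}
boundary = {3,1} ∖ {3,1} = ∅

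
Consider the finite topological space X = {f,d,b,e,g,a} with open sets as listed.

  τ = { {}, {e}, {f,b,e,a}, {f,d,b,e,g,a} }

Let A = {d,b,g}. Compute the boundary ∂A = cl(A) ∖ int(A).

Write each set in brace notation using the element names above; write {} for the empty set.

U open, U⊆A: {}. int(A) = ⋃ = {}
X∖A={f,e,a}, int(X∖A)={e}, hence cl(A)={f,d,b,g,a}
∂A: remove int from cl → {f,d,b,g,a}

{f,d,b,g,a}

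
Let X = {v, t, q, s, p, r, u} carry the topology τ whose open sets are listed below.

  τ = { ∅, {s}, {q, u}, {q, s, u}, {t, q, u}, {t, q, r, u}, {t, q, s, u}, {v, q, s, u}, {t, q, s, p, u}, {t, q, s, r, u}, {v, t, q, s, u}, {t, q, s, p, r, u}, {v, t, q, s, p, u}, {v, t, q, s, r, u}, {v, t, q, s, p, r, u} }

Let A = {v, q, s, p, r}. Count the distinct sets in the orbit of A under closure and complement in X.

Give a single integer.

8

closure: X∖int(X∖A) = X∖∅ = {v, t, q, s, p, r, u}
Let k=closure and c=complement:
  1. A     = {v, q, s, p, r}
  2. kA    = {v, t, q, s, p, r, u}
  3. cA    = {t, u}
  4. ckA   = ∅
  5. kcA   = {v, t, q, p, r, u}
  6. ckcA  = {s}
  7. kckcA = {v, s, p}
  8. ckckcA = {t, q, r, u}
— saturated at 8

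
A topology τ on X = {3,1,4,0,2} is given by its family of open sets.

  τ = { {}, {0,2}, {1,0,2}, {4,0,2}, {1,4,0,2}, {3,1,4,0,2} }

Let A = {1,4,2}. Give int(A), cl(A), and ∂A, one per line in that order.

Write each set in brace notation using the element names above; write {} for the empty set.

int(A) = {}
cl(A)  = {3,1,4,0,2}
∂A     = {3,1,4,0,2}

U open, U⊆A: {}. int(A) = ⋃ = {}
X∖A={3,0}, int(X∖A)={}, hence cl(A)={3,1,4,0,2}
∂A: remove int from cl → {3,1,4,0,2}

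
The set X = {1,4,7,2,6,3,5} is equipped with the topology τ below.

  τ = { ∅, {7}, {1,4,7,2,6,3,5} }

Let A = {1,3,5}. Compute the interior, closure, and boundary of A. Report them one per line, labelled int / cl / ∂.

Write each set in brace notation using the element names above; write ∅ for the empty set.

int(A) = ∅
cl(A)  = {1,4,2,6,3,5}
∂A     = {1,4,2,6,3,5}

interior: largest open inside A is ∅ (from ∅)
cl via duality: int({4,7,2,6}) = {7}, so X∖{7} = {1,4,2,6,3,5}
cl∖int = {1,4,2,6,3,5}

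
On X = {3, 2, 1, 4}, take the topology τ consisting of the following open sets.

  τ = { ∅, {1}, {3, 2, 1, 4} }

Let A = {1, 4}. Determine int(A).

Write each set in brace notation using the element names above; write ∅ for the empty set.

interior: largest open inside A is {1} (from ∅, {1})

{1}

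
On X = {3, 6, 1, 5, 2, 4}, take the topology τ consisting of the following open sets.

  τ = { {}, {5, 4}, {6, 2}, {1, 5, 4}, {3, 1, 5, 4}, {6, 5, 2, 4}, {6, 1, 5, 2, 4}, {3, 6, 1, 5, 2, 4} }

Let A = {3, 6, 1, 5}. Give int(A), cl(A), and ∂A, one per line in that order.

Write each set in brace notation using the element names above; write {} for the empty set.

opens ⊆ A: {}; union → int = {}
complement {2, 4}; its interior {}; cl(A) = X∖{} = {3, 6, 1, 5, 2, 4}
boundary = {3, 6, 1, 5, 2, 4} ∖ {} = {3, 6, 1, 5, 2, 4}

int(A) = {}
cl(A)  = {3, 6, 1, 5, 2, 4}
∂A     = {3, 6, 1, 5, 2, 4}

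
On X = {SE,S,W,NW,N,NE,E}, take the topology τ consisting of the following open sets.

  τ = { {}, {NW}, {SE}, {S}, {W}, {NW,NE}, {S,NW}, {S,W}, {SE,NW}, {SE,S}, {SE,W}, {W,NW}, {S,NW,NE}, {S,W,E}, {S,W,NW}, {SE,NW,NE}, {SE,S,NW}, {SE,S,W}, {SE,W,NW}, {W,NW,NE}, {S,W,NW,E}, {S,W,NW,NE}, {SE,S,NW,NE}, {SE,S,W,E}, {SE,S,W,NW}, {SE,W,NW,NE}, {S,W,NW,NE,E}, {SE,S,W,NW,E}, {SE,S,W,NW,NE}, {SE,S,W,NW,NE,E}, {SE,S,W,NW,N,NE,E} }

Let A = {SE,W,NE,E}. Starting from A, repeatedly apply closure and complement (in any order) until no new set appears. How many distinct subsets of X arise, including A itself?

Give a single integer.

8

closure: X∖int(X∖A) = X∖{S,NW} = {SE,W,N,NE,E}
Let k=closure and c=complement:
  1. A     = {SE,W,NE,E}
  2. kA    = {SE,W,N,NE,E}
  3. cA    = {S,NW,N}
  4. ckA   = {S,NW}
  5. kcA   = {S,NW,N,NE,E}
  6. ckcA  = {SE,W}
  7. kckcA = {SE,W,N,E}
  8. ckckcA = {S,NW,NE}
— saturated at 8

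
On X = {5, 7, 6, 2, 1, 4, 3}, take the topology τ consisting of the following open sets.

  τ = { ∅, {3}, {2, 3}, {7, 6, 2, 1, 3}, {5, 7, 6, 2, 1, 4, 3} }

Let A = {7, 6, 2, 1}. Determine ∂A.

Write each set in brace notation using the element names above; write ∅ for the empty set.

opens ⊆ A: ∅; union → int = ∅
complement {5, 4, 3}; its interior {3}; cl(A) = X∖{3} = {5, 7, 6, 2, 1, 4}
boundary = {5, 7, 6, 2, 1, 4} ∖ ∅ = {5, 7, 6, 2, 1, 4}

{5, 7, 6, 2, 1, 4}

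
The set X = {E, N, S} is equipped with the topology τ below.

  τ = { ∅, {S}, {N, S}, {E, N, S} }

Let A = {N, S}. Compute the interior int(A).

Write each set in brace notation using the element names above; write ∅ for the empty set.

opens ⊆ A: ∅, {S}, {N, S}; union → int = {N, S}

{N, S}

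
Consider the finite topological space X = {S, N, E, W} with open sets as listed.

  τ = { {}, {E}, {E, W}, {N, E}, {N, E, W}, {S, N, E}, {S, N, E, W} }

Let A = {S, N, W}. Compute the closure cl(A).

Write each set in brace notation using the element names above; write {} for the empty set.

{S, N, W}

X∖A={E}, int(X∖A)={E}, hence cl(A)={S, N, W}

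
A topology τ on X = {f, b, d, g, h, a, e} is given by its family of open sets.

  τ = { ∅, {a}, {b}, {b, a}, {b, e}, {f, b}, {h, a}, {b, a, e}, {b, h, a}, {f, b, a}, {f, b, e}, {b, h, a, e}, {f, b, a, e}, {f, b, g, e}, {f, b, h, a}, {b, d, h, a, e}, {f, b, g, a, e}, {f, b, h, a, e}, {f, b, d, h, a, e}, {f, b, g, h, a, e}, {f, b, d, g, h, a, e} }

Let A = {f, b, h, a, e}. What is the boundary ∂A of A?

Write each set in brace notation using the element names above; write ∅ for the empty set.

{d, g}

U open, U⊆A: ∅, {b}, {a}, {h, a}, {f, b}, {b, a}, {b, e}, {f, b, a}, {f, b, e}, {b, a, e}, {b, h, a}, {b, h, a, e}, {f, b, a, e}, {f, b, h, a}, {f, b, h, a, e}. int(A) = ⋃ = {f, b, h, a, e}
X∖A={d, g}, int(X∖A)=∅, hence cl(A)={f, b, d, g, h, a, e}
∂A: remove int from cl → {d, g}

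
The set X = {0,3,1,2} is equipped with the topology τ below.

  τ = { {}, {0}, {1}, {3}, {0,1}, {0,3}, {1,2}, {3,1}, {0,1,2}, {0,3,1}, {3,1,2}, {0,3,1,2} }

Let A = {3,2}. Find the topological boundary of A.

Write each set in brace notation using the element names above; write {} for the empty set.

{2}

U open, U⊆A: {}, {3}. int(A) = ⋃ = {3}
X∖A={0,1}, int(X∖A)={0,1}, hence cl(A)={3,2}
∂A: remove int from cl → {2}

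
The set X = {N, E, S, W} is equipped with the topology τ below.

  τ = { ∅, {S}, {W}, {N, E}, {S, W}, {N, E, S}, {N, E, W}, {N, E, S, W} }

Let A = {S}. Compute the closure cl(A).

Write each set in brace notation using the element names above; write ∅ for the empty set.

closure: X∖int(X∖A) = X∖{N, E, W} = {S}

{S}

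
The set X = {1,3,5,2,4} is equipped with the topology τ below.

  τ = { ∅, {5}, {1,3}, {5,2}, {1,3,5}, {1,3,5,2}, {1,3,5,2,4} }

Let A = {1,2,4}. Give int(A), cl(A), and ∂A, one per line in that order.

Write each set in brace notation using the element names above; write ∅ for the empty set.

int(A) = ∅
cl(A)  = {1,3,2,4}
∂A     = {1,3,2,4}

opens ⊆ A: ∅; union → int = ∅
complement {3,5}; its interior {5}; cl(A) = X∖{5} = {1,3,2,4}
boundary = {1,3,2,4} ∖ ∅ = {1,3,2,4}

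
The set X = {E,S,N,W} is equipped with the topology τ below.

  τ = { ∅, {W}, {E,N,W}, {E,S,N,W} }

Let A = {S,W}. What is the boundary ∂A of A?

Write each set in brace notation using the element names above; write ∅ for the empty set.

opens ⊆ A: ∅, {W}; union → int = {W}
complement {E,N}; its interior ∅; cl(A) = X∖∅ = {E,S,N,W}
boundary = {E,S,N,W} ∖ {W} = {E,S,N}

{E,S,N}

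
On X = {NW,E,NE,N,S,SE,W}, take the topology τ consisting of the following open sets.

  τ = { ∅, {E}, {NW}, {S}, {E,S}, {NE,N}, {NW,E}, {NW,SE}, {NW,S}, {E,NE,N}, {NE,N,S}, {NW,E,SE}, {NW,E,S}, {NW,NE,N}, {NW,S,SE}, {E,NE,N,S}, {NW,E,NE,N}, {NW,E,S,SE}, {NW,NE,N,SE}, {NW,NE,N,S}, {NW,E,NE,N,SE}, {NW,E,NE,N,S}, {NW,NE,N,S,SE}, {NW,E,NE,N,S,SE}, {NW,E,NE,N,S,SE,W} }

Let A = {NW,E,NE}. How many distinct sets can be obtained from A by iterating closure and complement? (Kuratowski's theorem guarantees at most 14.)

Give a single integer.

12

cl via duality: int({N,S,SE,W}) = {S}, so X∖{S} = {NW,E,NE,N,SE,W}
Write k for closure, c for complement:
  1. A     = {NW,E,NE}
  2. kA    = {NW,E,NE,N,SE,W}
  3. cA    = {N,S,SE,W}
  4. ckA   = {S}
  5. kcA   = {NE,N,S,SE,W}
  6. kckA  = {S,W}
  7. ckcA  = {NW,E}
  8. ckckA = {NW,E,NE,N,SE}
  9. kckcA = {NW,E,SE,W}
  10. ckckcA = {NE,N,S}
  11. kckckcA = {NE,N,S,W}
  12. ckckckcA = {NW,E,SE}
applying k or c yields no new set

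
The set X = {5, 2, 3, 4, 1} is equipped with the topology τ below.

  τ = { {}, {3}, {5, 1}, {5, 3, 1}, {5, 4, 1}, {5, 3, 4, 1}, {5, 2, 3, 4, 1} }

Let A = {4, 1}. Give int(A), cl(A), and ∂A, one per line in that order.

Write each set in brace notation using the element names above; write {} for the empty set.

int(A) = {}
cl(A)  = {5, 2, 4, 1}
∂A     = {5, 2, 4, 1}

U open, U⊆A: {}. int(A) = ⋃ = {}
X∖A={5, 2, 3}, int(X∖A)={3}, hence cl(A)={5, 2, 4, 1}
∂A: remove int from cl → {5, 2, 4, 1}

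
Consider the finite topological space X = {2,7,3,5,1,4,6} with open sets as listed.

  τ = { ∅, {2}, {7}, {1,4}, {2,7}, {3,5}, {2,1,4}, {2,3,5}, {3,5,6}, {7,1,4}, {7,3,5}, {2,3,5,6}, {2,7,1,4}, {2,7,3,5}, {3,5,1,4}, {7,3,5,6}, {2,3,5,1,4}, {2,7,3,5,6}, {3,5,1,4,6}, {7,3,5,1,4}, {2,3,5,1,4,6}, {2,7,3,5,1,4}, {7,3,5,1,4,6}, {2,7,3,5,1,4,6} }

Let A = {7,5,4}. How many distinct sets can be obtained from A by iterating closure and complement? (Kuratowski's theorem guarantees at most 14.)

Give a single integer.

6

complement {2,3,1,6}; its interior {2}; cl(A) = X∖{2} = {7,3,5,1,4,6}
With k = closure, c = complement:
  1. A     = {7,5,4}
  2. kA    = {7,3,5,1,4,6}
  3. cA    = {2,3,1,6}
  4. ckA   = {2}
  5. kcA   = {2,3,5,1,4,6}
  6. ckcA  = {7}
k, c of each give nothing new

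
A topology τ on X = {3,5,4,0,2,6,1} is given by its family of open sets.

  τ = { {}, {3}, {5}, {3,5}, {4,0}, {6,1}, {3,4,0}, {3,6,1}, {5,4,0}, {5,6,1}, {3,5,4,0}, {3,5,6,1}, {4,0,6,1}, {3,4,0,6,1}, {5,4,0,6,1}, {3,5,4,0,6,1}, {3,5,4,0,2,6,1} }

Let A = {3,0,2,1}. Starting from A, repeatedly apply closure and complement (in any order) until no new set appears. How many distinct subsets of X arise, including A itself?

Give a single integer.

complement {5,4,6}; its interior {5}; cl(A) = X∖{5} = {3,4,0,2,6,1}
With k = closure, c = complement:
  1. A     = {3,0,2,1}
  2. kA    = {3,4,0,2,6,1}
  3. cA    = {5,4,6}
  4. ckA   = {5}
  5. kcA   = {5,4,0,2,6,1}
  6. kckA  = {5,2}
  7. ckcA  = {3}
  8. ckckA = {3,4,0,6,1}
  9. kckcA = {3,2}
  10. ckckcA = {5,4,0,6,1}
k, c of each give nothing new

10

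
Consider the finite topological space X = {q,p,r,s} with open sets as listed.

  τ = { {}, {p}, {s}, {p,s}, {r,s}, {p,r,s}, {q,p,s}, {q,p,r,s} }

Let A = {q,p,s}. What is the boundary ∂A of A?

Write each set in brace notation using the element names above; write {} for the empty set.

open subsets of A: {}, {s}, {p}, {p,s}, {q,p,s}; so int(A) = {q,p,s}
closure: X∖int(X∖A) = X∖{} = {q,p,r,s}
∂A = {q,p,r,s} minus {q,p,s} = {r}

{r}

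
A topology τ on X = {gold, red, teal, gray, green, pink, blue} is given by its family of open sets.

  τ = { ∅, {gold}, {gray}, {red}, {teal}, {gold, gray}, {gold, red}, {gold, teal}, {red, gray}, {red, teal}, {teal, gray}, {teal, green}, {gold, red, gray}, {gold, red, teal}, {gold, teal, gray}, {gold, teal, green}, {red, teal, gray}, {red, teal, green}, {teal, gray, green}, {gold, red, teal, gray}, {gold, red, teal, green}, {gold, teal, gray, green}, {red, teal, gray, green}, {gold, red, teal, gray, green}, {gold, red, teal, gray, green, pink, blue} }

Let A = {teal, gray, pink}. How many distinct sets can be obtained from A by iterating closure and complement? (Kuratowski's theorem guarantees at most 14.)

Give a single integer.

8

cl via duality: int({gold, red, green, blue}) = {gold, red}, so X∖{gold, red} = {teal, gray, green, pink, blue}
Write k for closure, c for complement:
  1. A     = {teal, gray, pink}
  2. kA    = {teal, gray, green, pink, blue}
  3. cA    = {gold, red, green, blue}
  4. ckA   = {gold, red}
  5. kcA   = {gold, red, green, pink, blue}
  6. kckA  = {gold, red, pink, blue}
  7. ckcA  = {teal, gray}
  8. ckckA = {teal, gray, green}
applying k or c yields no new set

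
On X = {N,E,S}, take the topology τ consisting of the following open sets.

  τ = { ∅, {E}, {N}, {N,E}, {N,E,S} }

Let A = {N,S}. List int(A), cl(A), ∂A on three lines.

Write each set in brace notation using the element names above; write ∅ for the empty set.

int(A) = {N}
cl(A)  = {N,S}
∂A     = {S}

U open, U⊆A: ∅, {N}. int(A) = ⋃ = {N}
X∖A={E}, int(X∖A)={E}, hence cl(A)={N,S}
∂A: remove int from cl → {S}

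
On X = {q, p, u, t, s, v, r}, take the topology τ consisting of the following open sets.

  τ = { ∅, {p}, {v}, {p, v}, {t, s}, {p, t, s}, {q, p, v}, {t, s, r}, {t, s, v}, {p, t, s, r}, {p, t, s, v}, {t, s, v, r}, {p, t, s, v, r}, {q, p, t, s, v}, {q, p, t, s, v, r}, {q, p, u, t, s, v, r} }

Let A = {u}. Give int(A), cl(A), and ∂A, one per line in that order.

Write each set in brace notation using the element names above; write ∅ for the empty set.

opens ⊆ A: ∅; union → int = ∅
complement {q, p, t, s, v, r}; its interior {q, p, t, s, v, r}; cl(A) = X∖{q, p, t, s, v, r} = {u}
boundary = {u} ∖ ∅ = {u}

int(A) = ∅
cl(A)  = {u}
∂A     = {u}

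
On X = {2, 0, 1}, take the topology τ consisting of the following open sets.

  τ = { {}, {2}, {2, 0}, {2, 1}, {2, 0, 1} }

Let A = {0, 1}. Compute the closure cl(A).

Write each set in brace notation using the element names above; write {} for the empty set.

closure: X∖int(X∖A) = X∖{2} = {0, 1}

{0, 1}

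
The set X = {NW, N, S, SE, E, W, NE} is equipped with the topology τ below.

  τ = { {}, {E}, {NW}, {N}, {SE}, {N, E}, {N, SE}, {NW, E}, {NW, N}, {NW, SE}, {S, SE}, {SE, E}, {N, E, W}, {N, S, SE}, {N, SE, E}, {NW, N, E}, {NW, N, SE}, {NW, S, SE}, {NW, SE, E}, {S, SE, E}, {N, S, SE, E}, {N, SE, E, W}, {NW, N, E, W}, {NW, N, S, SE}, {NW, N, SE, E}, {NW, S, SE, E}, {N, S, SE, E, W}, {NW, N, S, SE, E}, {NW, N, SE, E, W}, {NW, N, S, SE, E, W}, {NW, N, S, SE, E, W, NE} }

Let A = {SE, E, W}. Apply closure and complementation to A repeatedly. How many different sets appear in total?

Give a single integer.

X∖A={NW, N, S, NE}, int(X∖A)={NW, N}, hence cl(A)={S, SE, E, W, NE}
Orbit (k=closure, c=complement):
  1. A     = {SE, E, W}
  2. kA    = {S, SE, E, W, NE}
  3. cA    = {NW, N, S, NE}
  4. ckA   = {NW, N}
  5. kcA   = {NW, N, S, W, NE}
  6. kckA  = {NW, N, W, NE}
  7. ckcA  = {SE, E}
  8. ckckA = {S, SE, E}
(closed under both — stop)

8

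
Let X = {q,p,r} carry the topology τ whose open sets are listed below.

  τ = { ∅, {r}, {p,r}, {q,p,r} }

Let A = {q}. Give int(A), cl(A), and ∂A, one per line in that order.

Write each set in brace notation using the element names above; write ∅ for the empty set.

int(A) = ∅
cl(A)  = {q}
∂A     = {q}

interior: largest open inside A is ∅ (from ∅)
cl via duality: int({p,r}) = {p,r}, so X∖{p,r} = {q}
cl∖int = {q}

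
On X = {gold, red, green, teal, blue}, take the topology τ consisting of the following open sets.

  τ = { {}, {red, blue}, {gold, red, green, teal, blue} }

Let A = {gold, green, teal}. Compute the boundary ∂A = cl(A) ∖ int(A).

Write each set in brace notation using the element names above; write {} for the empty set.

{gold, green, teal}

U open, U⊆A: {}. int(A) = ⋃ = {}
X∖A={red, blue}, int(X∖A)={red, blue}, hence cl(A)={gold, green, teal}
∂A: remove int from cl → {gold, green, teal}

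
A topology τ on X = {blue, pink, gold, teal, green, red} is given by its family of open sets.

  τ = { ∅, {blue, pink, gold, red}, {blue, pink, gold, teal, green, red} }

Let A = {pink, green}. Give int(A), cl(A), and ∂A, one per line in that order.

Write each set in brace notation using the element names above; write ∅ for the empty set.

opens ⊆ A: ∅; union → int = ∅
complement {blue, gold, teal, red}; its interior ∅; cl(A) = X∖∅ = {blue, pink, gold, teal, green, red}
boundary = {blue, pink, gold, teal, green, red} ∖ ∅ = {blue, pink, gold, teal, green, red}

int(A) = ∅
cl(A)  = {blue, pink, gold, teal, green, red}
∂A     = {blue, pink, gold, teal, green, red}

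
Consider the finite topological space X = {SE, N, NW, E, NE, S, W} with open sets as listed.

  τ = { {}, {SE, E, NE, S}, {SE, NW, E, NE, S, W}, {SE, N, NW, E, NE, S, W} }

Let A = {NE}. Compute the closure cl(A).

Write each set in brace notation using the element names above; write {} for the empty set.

{SE, N, NW, E, NE, S, W}

X∖A={SE, N, NW, E, S, W}, int(X∖A)={}, hence cl(A)={SE, N, NW, E, NE, S, W}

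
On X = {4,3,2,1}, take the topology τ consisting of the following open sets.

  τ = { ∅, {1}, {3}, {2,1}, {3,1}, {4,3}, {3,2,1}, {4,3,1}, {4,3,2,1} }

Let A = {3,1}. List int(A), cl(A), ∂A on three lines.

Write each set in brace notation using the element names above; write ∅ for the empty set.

int(A) = {3,1}
cl(A)  = {4,3,2,1}
∂A     = {4,2}

opens ⊆ A: ∅, {3}, {1}, {3,1}; union → int = {3,1}
complement {4,2}; its interior ∅; cl(A) = X∖∅ = {4,3,2,1}
boundary = {4,3,2,1} ∖ {3,1} = {4,2}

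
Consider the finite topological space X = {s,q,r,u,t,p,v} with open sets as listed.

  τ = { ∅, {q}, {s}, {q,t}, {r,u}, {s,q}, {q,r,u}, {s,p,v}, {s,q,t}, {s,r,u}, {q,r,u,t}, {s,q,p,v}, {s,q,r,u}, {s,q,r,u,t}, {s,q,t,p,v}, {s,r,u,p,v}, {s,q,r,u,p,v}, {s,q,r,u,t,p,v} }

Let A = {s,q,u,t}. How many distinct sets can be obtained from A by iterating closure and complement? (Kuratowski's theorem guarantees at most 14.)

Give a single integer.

X∖A={r,p,v}, int(X∖A)=∅, hence cl(A)={s,q,r,u,t,p,v}
Orbit (k=closure, c=complement):
  1. A     = {s,q,u,t}
  2. kA    = {s,q,r,u,t,p,v}
  3. cA    = {r,p,v}
  4. ckA   = ∅
  5. kcA   = {r,u,p,v}
  6. ckcA  = {s,q,t}
  7. kckcA = {s,q,t,p,v}
  8. ckckcA = {r,u}
(closed under both — stop)

8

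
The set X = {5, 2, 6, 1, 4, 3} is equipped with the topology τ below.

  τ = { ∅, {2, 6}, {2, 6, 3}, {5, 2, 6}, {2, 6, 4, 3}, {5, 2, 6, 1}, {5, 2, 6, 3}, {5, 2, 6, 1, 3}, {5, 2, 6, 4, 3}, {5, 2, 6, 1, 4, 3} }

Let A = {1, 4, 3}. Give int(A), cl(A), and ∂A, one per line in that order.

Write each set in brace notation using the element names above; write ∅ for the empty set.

interior: largest open inside A is ∅ (from ∅)
cl via duality: int({5, 2, 6}) = {5, 2, 6}, so X∖{5, 2, 6} = {1, 4, 3}
cl∖int = {1, 4, 3}

int(A) = ∅
cl(A)  = {1, 4, 3}
∂A     = {1, 4, 3}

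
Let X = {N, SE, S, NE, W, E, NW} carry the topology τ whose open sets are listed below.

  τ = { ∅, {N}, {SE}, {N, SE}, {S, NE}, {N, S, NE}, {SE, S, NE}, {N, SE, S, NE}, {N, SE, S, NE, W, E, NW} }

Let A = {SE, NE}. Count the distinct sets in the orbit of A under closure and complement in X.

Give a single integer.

10

complement {N, S, W, E, NW}; its interior {N}; cl(A) = X∖{N} = {SE, S, NE, W, E, NW}
With k = closure, c = complement:
  1. A     = {SE, NE}
  2. kA    = {SE, S, NE, W, E, NW}
  3. cA    = {N, S, W, E, NW}
  4. ckA   = {N}
  5. kcA   = {N, S, NE, W, E, NW}
  6. kckA  = {N, W, E, NW}
  7. ckcA  = {SE}
  8. ckckA = {SE, S, NE}
  9. kckcA = {SE, W, E, NW}
  10. ckckcA = {N, S, NE}
k, c of each give nothing new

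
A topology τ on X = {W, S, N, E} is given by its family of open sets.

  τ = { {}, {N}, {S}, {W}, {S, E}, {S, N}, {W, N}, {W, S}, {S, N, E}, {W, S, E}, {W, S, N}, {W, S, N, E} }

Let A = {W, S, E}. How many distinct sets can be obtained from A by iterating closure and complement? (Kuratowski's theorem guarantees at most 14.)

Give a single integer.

closure: X∖int(X∖A) = X∖{N} = {W, S, E}
Let k=closure and c=complement:
  1. A     = {W, S, E}
  2. cA    = {N}
— saturated at 2

2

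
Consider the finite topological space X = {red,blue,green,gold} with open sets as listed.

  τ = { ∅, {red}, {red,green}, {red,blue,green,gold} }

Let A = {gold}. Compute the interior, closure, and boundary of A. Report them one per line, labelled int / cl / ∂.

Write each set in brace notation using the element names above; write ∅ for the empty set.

opens ⊆ A: ∅; union → int = ∅
complement {red,blue,green}; its interior {red,green}; cl(A) = X∖{red,green} = {blue,gold}
boundary = {blue,gold} ∖ ∅ = {blue,gold}

int(A) = ∅
cl(A)  = {blue,gold}
∂A     = {blue,gold}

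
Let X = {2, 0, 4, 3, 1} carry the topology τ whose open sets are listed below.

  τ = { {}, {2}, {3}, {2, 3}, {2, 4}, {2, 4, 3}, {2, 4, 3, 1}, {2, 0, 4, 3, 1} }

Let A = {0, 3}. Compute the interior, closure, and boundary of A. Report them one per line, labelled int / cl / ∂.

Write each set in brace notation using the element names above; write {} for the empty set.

interior: largest open inside A is {3} (from {}, {3})
cl via duality: int({2, 4, 1}) = {2, 4}, so X∖{2, 4} = {0, 3, 1}
cl∖int = {0, 1}

int(A) = {3}
cl(A)  = {0, 3, 1}
∂A     = {0, 1}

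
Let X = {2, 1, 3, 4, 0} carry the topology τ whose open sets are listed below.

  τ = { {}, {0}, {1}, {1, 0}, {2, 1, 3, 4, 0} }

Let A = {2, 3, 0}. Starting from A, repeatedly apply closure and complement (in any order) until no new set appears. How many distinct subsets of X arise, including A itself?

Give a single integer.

X∖A={1, 4}, int(X∖A)={1}, hence cl(A)={2, 3, 4, 0}
Orbit (k=closure, c=complement):
  1. A     = {2, 3, 0}
  2. kA    = {2, 3, 4, 0}
  3. cA    = {1, 4}
  4. ckA   = {1}
  5. kcA   = {2, 1, 3, 4}
  6. ckcA  = {0}
(closed under both — stop)

6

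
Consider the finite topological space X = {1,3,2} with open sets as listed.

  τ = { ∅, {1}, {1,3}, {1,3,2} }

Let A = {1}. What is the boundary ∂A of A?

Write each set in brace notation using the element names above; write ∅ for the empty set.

U open, U⊆A: ∅, {1}. int(A) = ⋃ = {1}
X∖A={3,2}, int(X∖A)=∅, hence cl(A)={1,3,2}
∂A: remove int from cl → {3,2}

{3,2}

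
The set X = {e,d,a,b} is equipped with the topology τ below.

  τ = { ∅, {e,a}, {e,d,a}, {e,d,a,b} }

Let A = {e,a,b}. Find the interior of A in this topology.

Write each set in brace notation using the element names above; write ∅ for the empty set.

opens ⊆ A: ∅, {e,a}; union → int = {e,a}

{e,a}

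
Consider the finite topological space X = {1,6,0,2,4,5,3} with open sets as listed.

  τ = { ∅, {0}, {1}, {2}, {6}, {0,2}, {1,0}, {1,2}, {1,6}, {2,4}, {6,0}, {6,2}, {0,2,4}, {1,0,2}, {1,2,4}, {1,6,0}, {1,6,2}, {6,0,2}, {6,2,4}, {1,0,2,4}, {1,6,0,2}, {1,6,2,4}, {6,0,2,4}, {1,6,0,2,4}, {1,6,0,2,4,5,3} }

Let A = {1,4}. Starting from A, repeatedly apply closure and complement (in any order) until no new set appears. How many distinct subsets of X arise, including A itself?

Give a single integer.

cl via duality: int({6,0,2,5,3}) = {6,0,2}, so X∖{6,0,2} = {1,4,5,3}
Write k for closure, c for complement:
  1. A     = {1,4}
  2. kA    = {1,4,5,3}
  3. cA    = {6,0,2,5,3}
  4. ckA   = {6,0,2}
  5. kcA   = {6,0,2,4,5,3}
  6. ckcA  = {1}
  7. kckcA = {1,5,3}
  8. ckckcA = {6,0,2,4}
applying k or c yields no new set

8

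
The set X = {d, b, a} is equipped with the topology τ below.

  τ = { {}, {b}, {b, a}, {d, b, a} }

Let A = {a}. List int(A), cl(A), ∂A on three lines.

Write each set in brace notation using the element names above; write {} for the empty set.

interior: largest open inside A is {} (from {})
cl via duality: int({d, b}) = {b}, so X∖{b} = {d, a}
cl∖int = {d, a}

int(A) = {}
cl(A)  = {d, a}
∂A     = {d, a}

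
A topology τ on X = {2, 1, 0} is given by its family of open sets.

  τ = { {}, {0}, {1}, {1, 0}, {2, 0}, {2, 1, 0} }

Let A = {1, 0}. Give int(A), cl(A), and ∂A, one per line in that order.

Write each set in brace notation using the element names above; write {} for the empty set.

int(A) = {1, 0}
cl(A)  = {2, 1, 0}
∂A     = {2}

interior: largest open inside A is {1, 0} (from {}, {0}, {1}, {1, 0})
cl via duality: int({2}) = {}, so X∖{} = {2, 1, 0}
cl∖int = {2}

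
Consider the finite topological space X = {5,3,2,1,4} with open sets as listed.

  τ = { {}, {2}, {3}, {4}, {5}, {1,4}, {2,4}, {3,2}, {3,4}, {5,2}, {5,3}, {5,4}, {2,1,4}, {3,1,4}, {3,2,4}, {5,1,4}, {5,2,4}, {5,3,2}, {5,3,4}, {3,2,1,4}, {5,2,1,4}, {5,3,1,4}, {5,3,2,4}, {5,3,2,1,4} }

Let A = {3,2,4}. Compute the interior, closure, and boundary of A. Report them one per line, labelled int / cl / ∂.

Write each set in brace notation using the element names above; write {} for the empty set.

int(A) = {3,2,4}
cl(A)  = {3,2,1,4}
∂A     = {1}

open subsets of A: {}, {4}, {2}, {3}, {3,4}, {3,2}, {2,4}, {3,2,4}; so int(A) = {3,2,4}
closure: X∖int(X∖A) = X∖{5} = {3,2,1,4}
∂A = {3,2,1,4} minus {3,2,4} = {1}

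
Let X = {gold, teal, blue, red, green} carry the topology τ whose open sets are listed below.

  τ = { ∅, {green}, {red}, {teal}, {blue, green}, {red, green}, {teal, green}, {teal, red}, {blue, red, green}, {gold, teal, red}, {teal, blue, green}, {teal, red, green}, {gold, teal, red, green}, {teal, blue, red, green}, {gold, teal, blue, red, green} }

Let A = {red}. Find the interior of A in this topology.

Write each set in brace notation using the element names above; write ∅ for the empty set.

{red}

opens ⊆ A: ∅, {red}; union → int = {red}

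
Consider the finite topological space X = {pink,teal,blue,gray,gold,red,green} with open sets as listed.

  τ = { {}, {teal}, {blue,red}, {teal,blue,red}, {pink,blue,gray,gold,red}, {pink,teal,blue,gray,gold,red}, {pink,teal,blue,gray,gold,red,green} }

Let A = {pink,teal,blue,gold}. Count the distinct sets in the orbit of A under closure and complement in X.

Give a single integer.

8

complement {gray,red,green}; its interior {}; cl(A) = X∖{} = {pink,teal,blue,gray,gold,red,green}
With k = closure, c = complement:
  1. A     = {pink,teal,blue,gold}
  2. kA    = {pink,teal,blue,gray,gold,red,green}
  3. cA    = {gray,red,green}
  4. ckA   = {}
  5. kcA   = {pink,blue,gray,gold,red,green}
  6. ckcA  = {teal}
  7. kckcA = {teal,green}
  8. ckckcA = {pink,blue,gray,gold,red}
k, c of each give nothing new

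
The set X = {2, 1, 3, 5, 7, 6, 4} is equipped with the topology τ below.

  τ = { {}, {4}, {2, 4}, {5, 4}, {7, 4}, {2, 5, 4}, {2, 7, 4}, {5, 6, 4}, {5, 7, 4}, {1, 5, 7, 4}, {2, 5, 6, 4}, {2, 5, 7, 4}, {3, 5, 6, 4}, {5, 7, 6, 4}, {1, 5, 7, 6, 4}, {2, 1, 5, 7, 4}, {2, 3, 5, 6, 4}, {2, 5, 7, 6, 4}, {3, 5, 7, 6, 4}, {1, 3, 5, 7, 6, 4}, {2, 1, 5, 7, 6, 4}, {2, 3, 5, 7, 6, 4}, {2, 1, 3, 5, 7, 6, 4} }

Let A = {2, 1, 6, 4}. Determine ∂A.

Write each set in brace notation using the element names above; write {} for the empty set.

interior: largest open inside A is {2, 4} (from {}, {4}, {2, 4})
cl via duality: int({3, 5, 7}) = {}, so X∖{} = {2, 1, 3, 5, 7, 6, 4}
cl∖int = {1, 3, 5, 7, 6}

{1, 3, 5, 7, 6}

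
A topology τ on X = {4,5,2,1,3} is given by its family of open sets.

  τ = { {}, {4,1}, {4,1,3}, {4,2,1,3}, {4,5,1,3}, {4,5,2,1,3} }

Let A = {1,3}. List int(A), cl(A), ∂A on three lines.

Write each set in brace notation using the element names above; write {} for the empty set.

interior: largest open inside A is {} (from {})
cl via duality: int({4,5,2}) = {}, so X∖{} = {4,5,2,1,3}
cl∖int = {4,5,2,1,3}

int(A) = {}
cl(A)  = {4,5,2,1,3}
∂A     = {4,5,2,1,3}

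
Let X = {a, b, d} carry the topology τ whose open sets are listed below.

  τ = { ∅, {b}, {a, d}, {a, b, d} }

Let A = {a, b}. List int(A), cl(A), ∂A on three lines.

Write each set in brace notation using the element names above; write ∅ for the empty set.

open subsets of A: ∅, {b}; so int(A) = {b}
closure: X∖int(X∖A) = X∖∅ = {a, b, d}
∂A = {a, b, d} minus {b} = {a, d}

int(A) = {b}
cl(A)  = {a, b, d}
∂A     = {a, d}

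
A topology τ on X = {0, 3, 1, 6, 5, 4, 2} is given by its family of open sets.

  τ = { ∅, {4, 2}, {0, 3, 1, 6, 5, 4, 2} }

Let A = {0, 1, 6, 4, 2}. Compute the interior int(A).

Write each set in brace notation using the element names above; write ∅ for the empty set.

open subsets of A: ∅, {4, 2}; so int(A) = {4, 2}

{4, 2}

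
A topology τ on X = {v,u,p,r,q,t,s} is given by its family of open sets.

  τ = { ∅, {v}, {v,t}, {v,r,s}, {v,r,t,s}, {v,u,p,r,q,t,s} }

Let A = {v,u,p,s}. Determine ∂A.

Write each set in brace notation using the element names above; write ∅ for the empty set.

U open, U⊆A: ∅, {v}. int(A) = ⋃ = {v}
X∖A={r,q,t}, int(X∖A)=∅, hence cl(A)={v,u,p,r,q,t,s}
∂A: remove int from cl → {u,p,r,q,t,s}

{u,p,r,q,t,s}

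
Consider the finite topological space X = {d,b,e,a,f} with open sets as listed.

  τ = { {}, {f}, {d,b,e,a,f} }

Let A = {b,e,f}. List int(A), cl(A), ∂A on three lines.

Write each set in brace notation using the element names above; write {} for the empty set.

int(A) = {f}
cl(A)  = {d,b,e,a,f}
∂A     = {d,b,e,a}

interior: largest open inside A is {f} (from {}, {f})
cl via duality: int({d,a}) = {}, so X∖{} = {d,b,e,a,f}
cl∖int = {d,b,e,a}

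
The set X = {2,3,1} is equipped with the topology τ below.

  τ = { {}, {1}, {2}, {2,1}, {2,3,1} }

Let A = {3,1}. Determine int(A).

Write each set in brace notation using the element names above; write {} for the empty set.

{1}

open subsets of A: {}, {1}; so int(A) = {1}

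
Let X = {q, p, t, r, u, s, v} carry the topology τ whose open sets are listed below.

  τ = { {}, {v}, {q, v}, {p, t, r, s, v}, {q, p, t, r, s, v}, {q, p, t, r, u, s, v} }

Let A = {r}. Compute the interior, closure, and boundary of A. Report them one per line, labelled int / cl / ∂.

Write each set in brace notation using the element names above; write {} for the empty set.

U open, U⊆A: {}. int(A) = ⋃ = {}
X∖A={q, p, t, u, s, v}, int(X∖A)={q, v}, hence cl(A)={p, t, r, u, s}
∂A: remove int from cl → {p, t, r, u, s}

int(A) = {}
cl(A)  = {p, t, r, u, s}
∂A     = {p, t, r, u, s}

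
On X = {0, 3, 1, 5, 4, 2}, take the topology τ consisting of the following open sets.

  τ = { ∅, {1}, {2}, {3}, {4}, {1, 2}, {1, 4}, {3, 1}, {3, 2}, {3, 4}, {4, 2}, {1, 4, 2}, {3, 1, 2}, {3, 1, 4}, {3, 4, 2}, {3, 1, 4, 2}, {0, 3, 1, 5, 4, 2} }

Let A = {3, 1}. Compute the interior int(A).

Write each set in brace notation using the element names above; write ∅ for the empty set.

{3, 1}

interior: largest open inside A is {3, 1} (from ∅, {1}, {3}, {3, 1})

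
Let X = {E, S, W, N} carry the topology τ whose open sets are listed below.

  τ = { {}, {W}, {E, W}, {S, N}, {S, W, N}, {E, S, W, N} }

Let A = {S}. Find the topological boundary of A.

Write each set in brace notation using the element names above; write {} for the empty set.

{S, N}

opens ⊆ A: {}; union → int = {}
complement {E, W, N}; its interior {E, W}; cl(A) = X∖{E, W} = {S, N}
boundary = {S, N} ∖ {} = {S, N}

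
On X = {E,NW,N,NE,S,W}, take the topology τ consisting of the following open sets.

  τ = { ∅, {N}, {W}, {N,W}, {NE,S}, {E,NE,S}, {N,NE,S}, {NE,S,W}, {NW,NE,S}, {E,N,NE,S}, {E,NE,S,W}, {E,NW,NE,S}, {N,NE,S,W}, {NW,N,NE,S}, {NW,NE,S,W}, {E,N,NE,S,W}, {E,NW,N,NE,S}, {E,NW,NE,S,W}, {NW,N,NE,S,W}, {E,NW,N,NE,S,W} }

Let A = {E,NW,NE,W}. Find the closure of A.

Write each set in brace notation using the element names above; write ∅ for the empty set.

{E,NW,NE,S,W}

closure: X∖int(X∖A) = X∖{N} = {E,NW,NE,S,W}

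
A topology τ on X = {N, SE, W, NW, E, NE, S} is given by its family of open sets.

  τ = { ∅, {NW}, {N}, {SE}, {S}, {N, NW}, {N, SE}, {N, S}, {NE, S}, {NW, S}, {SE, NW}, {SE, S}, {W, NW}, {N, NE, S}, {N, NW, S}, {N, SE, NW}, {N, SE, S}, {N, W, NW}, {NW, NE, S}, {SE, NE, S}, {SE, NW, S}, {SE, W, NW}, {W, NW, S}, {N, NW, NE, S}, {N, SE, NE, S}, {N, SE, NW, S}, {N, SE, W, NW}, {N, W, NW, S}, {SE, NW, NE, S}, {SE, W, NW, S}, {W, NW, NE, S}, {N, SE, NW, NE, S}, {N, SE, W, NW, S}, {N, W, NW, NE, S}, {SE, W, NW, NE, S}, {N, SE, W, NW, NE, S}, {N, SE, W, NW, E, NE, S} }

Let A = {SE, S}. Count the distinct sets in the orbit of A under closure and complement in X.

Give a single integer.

6

cl via duality: int({N, W, NW, E, NE}) = {N, W, NW}, so X∖{N, W, NW} = {SE, E, NE, S}
Write k for closure, c for complement:
  1. A     = {SE, S}
  2. kA    = {SE, E, NE, S}
  3. cA    = {N, W, NW, E, NE}
  4. ckA   = {N, W, NW}
  5. kckA  = {N, W, NW, E}
  6. ckckA = {SE, NE, S}
applying k or c yields no new set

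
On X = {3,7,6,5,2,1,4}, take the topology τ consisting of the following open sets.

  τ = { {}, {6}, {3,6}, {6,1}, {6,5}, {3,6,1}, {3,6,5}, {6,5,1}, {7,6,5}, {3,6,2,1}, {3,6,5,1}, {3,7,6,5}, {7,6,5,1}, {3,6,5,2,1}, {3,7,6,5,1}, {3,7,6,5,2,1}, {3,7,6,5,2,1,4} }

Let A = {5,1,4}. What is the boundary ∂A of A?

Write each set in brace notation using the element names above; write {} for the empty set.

{7,5,2,1,4}

opens ⊆ A: {}; union → int = {}
complement {3,7,6,2}; its interior {3,6}; cl(A) = X∖{3,6} = {7,5,2,1,4}
boundary = {7,5,2,1,4} ∖ {} = {7,5,2,1,4}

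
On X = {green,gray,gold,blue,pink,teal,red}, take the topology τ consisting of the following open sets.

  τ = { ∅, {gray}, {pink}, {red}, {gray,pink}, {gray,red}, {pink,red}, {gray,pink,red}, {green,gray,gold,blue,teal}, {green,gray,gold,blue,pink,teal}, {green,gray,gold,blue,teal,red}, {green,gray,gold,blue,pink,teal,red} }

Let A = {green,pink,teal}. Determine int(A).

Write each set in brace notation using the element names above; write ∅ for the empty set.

opens ⊆ A: ∅, {pink}; union → int = {pink}

{pink}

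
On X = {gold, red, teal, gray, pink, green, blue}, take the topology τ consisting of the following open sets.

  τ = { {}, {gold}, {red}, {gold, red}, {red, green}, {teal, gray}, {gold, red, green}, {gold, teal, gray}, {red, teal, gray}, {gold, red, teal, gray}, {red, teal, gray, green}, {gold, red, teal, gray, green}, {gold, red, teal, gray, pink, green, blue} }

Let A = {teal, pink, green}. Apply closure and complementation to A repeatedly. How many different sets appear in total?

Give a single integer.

closure: X∖int(X∖A) = X∖{gold, red} = {teal, gray, pink, green, blue}
Let k=closure and c=complement:
  1. A     = {teal, pink, green}
  2. kA    = {teal, gray, pink, green, blue}
  3. cA    = {gold, red, gray, blue}
  4. ckA   = {gold, red}
  5. kcA   = {gold, red, teal, gray, pink, green, blue}
  6. kckA  = {gold, red, pink, green, blue}
  7. ckcA  = {}
  8. ckckA = {teal, gray}
  9. kckckA = {teal, gray, pink, blue}
  10. ckckckA = {gold, red, green}
— saturated at 10

10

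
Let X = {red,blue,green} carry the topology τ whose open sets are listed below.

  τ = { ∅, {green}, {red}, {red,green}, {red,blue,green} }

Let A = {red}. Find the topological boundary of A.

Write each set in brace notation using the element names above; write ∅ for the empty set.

U open, U⊆A: ∅, {red}. int(A) = ⋃ = {red}
X∖A={blue,green}, int(X∖A)={green}, hence cl(A)={red,blue}
∂A: remove int from cl → {blue}

{blue}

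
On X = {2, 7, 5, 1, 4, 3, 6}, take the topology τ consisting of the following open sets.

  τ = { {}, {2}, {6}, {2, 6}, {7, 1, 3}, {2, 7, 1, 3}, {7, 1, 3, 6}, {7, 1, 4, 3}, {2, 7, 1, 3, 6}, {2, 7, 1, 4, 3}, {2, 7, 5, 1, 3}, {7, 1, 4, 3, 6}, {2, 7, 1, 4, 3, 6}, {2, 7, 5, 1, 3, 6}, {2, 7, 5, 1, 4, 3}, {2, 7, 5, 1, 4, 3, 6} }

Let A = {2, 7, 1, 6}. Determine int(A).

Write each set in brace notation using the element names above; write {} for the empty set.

{2, 6}

open subsets of A: {}, {6}, {2}, {2, 6}; so int(A) = {2, 6}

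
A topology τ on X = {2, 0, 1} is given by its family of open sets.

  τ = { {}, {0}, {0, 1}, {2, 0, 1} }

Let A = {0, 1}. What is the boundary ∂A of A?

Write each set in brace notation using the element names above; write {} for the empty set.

{2}

open subsets of A: {}, {0}, {0, 1}; so int(A) = {0, 1}
closure: X∖int(X∖A) = X∖{} = {2, 0, 1}
∂A = {2, 0, 1} minus {0, 1} = {2}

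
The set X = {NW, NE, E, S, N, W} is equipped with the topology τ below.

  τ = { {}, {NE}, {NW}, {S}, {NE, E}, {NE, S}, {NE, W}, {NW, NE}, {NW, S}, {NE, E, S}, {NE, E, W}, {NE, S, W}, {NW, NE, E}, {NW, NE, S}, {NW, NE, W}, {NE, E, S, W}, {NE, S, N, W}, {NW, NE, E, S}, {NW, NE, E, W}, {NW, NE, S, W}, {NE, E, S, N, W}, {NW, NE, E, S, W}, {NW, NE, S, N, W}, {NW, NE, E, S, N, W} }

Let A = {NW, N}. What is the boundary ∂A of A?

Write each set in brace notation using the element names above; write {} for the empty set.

opens ⊆ A: {}, {NW}; union → int = {NW}
complement {NE, E, S, W}; its interior {NE, E, S, W}; cl(A) = X∖{NE, E, S, W} = {NW, N}
boundary = {NW, N} ∖ {NW} = {N}

{N}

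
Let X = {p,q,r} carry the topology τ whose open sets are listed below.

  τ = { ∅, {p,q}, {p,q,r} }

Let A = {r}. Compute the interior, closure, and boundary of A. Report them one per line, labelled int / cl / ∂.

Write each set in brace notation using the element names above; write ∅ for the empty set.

interior: largest open inside A is ∅ (from ∅)
cl via duality: int({p,q}) = {p,q}, so X∖{p,q} = {r}
cl∖int = {r}

int(A) = ∅
cl(A)  = {r}
∂A     = {r}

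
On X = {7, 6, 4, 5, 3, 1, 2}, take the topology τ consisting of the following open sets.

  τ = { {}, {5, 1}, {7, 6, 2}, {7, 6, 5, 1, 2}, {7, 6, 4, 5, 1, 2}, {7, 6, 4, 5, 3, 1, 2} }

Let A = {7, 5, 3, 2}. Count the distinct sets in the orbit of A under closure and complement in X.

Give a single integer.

X∖A={6, 4, 1}, int(X∖A)={}, hence cl(A)={7, 6, 4, 5, 3, 1, 2}
Orbit (k=closure, c=complement):
  1. A     = {7, 5, 3, 2}
  2. kA    = {7, 6, 4, 5, 3, 1, 2}
  3. cA    = {6, 4, 1}
  4. ckA   = {}
(closed under both — stop)

4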